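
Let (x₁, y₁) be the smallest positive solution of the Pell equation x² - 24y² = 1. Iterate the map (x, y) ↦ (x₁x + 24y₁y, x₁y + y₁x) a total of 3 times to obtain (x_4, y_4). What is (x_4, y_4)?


Step 1: Find the fundamental solution (x₁, y₁) of x² - 24y² = 1.
  Expand √24 as a continued fraction. a₀ = ⌊√24⌋ = 4; iterate m_{k+1} = d_k·a_k − m_k, d_{k+1} = (24 − m_{k+1}²)/d_k, a_{k+1} = ⌊(a₀ + m_{k+1})/d_{k+1}⌋ (starting m₀ = 0, d₀ = 1), with convergents p_k = a_k·p_{k-1} + p_{k-2}, q_k = a_k·q_{k-1} + q_{k-2} (p₋₁ = 1, q₋₁ = 0):
  k = 0: a₀ = 4; p₀/q₀ = 4/1; p₀² − 24·q₀² = 16 − 24 = -8.
  k = 1: m = 4, d = 8, a = ⌊(4 + 4)/8⌋ = 1; p/q = (1·4 + 1)/(1·1 + 0) = 5/1; p² − 24·q² = 25 − 24 = 1.
  The first convergent with p² − 24·q² = 1 gives the fundamental solution (x₁, y₁) = (5, 1).
Step 2: Apply the recurrence (x_{n+1}, y_{n+1}) = (x₁x_n + 24y₁y_n, x₁y_n + y₁x_n) repeatedly.
  From (x_1, y_1) = (5, 1): x_2 = 5·5 + 24·1·1 = 49; y_2 = 5·1 + 1·5 = 10.
  From (x_2, y_2) = (49, 10): x_3 = 5·49 + 24·1·10 = 485; y_3 = 5·10 + 1·49 = 99.
  From (x_3, y_3) = (485, 99): x_4 = 5·485 + 24·1·99 = 4801; y_4 = 5·99 + 1·485 = 980.
Step 3: Verify x_4² - 24·y_4² = 23049601 - 23049600 = 1 (should be 1). ✓

(x_1, y_1) = (5, 1); (x_4, y_4) = (4801, 980).


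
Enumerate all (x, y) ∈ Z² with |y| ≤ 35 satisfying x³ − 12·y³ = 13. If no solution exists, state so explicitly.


The equation is x³ - 12y³ = 13. For fixed y, x³ = 12·y³ + 13, so a solution requires the RHS to be a perfect cube.
Strategy: iterate y from -35 to 35, compute RHS = 12·y³ + 13, and check whether it is a (positive or negative) perfect cube.
Check small values of y:
  y = 0: RHS = 13 is not a perfect cube.
  y = 1: RHS = 25 is not a perfect cube.
  y = -1: RHS = 1 = (1)³ ⇒ x = 1 works.
  y = 2: RHS = 109 is not a perfect cube.
  y = -2: RHS = -83 is not a perfect cube.
  y = 3: RHS = 337 is not a perfect cube.
  y = -3: RHS = -311 is not a perfect cube.
Continuing the search up to |y| = 35 finds no further solutions beyond those listed.
Collected solutions: (1, -1).

Solutions (with |y| ≤ 35): (1, -1).


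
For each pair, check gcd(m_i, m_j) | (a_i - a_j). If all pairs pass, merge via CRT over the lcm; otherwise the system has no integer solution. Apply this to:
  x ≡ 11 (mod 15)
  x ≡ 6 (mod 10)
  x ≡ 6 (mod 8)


Moduli 15, 10, 8 are not pairwise coprime, so CRT works modulo lcm(m_i) when all pairwise compatibility conditions hold.
Pairwise compatibility: gcd(m_i, m_j) must divide a_i - a_j for every pair.
Merge one congruence at a time:
  Start: x ≡ 11 (mod 15).
  Combine with x ≡ 6 (mod 10): gcd(15, 10) = 5; 6 - 11 = -5, which IS divisible by 5, so compatible.
    Write x = 11 + 15·t and substitute into x ≡ 6 (mod 10): 15·t ≡ 6 − 11 = -5 (mod 10).
    Divide the congruence (and modulus) by g = 5: 3·t ≡ -1 (mod 2).
    Reduce coefficients mod 2: 1·t ≡ 1 (mod 2).
    So t ≡ 1 (mod 2).
    Then x = 11 + 15·1 = 26, valid modulo lcm(15, 10) = 30: x ≡ 26 (mod 30).
  Combine with x ≡ 6 (mod 8): gcd(30, 8) = 2; 6 - 26 = -20, which IS divisible by 2, so compatible.
    Write x = 26 + 30·t and substitute into x ≡ 6 (mod 8): 30·t ≡ 6 − 26 = -20 (mod 8).
    Divide the congruence (and modulus) by g = 2: 15·t ≡ -10 (mod 4).
    Reduce coefficients mod 4: 3·t ≡ 2 (mod 4).
    The inverse of 3 mod 4 is 3 (since 3·3 = 9 = 2·4 + 1), so t ≡ 3·2 = 6 ≡ 2 (mod 4).
    Then x = 26 + 30·2 = 86, valid modulo lcm(30, 8) = 120: x ≡ 86 (mod 120).
Verify: 86 mod 15 = 11, 86 mod 10 = 6, 86 mod 8 = 6.

x ≡ 86 (mod 120).


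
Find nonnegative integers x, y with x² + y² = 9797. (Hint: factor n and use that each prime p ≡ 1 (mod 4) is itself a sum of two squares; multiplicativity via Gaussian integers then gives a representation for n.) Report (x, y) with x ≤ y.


Step 1: Factor n = 9797 = 97 · 101.
Step 2: Check the mod-4 condition on each prime factor: 97 ≡ 1 (mod 4), exponent 1; 101 ≡ 1 (mod 4), exponent 1.
All primes ≡ 3 (mod 4) appear to even exponent (or don't appear), so by the two-squares theorem n IS expressible as a sum of two squares.
Step 3: Build a representation. Here n = 97 · 101 is a product of primes ≡ 1 (mod 4). Each prime p ≡ 1 (mod 4) is itself a sum of two squares; find a² by testing p − a² for a perfect square:
  97: 97 − 1² = 96, 97 − 2² = 93, 97 − 3² = 88, 97 − 4² = 81 = 9² ⇒ 97 = 4² + 9².
  101: 101 − 1² = 100 = 10² ⇒ 101 = 1² + 10².
  Combine using the Brahmagupta–Fibonacci identity (a² + b²)(c² + d²) = (ac − bd)² + (ad + bc)² = (ac + bd)² + (ad − bc)²:
  97 · 101 = 9797: from (4² + 9²)(1² + 10²), take (4·1 − 9·10, 4·10 + 9·1) = (4 − 90, 40 + 9) = (-86, 49); dropping signs (only squares matter) gives (86, 49); check 86² + 49² = 7396 + 2401 = 9797 ✓.
Step 4: Order so x ≤ y and verify: 49² + 86² = 2401 + 7396 = 9797 = n. ✓

n = 9797 = 49² + 86² (one valid representation with x ≤ y).


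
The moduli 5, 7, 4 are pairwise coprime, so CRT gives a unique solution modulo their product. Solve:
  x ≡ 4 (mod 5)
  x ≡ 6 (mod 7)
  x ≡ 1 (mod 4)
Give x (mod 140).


Moduli 5, 7, 4 are pairwise coprime; by CRT there is a unique solution modulo M = 5 · 7 · 4 = 140.
Solve pairwise, accumulating the modulus:
  Start with x ≡ 4 (mod 5).
  Combine with x ≡ 6 (mod 7): since gcd(5, 7) = 1, we get a unique residue mod 35.
    Write x = 4 + 5·t and substitute into x ≡ 6 (mod 7): 5·t ≡ 6 − 4 = 2 (mod 7).
    The inverse of 5 mod 7 is 3 (since 5·3 = 15 = 2·7 + 1), so t ≡ 3·2 = 6 ≡ 6 (mod 7).
    Then x = 4 + 5·6 = 34, valid modulo lcm(5, 7) = 35: x ≡ 34 (mod 35).
  Combine with x ≡ 1 (mod 4): since gcd(35, 4) = 1, we get a unique residue mod 140.
    Write x = 34 + 35·t and substitute into x ≡ 1 (mod 4): 35·t ≡ 1 − 34 = -33 (mod 4).
    Reduce coefficients mod 4: 3·t ≡ 3 (mod 4).
    The inverse of 3 mod 4 is 3 (since 3·3 = 9 = 2·4 + 1), so t ≡ 3·3 = 9 ≡ 1 (mod 4).
    Then x = 34 + 35·1 = 69, valid modulo lcm(35, 4) = 140: x ≡ 69 (mod 140).
Verify: 69 mod 5 = 4 ✓, 69 mod 7 = 6 ✓, 69 mod 4 = 1 ✓.

x ≡ 69 (mod 140).


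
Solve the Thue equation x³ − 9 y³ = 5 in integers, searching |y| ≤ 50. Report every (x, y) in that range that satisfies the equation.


The equation is x³ - 9y³ = 5. For fixed y, x³ = 9·y³ + 5, so a solution requires the RHS to be a perfect cube.
Strategy: iterate y from -50 to 50, compute RHS = 9·y³ + 5, and check whether it is a (positive or negative) perfect cube.
Check small values of y:
  y = 0: RHS = 5 is not a perfect cube.
  y = 1: RHS = 14 is not a perfect cube.
  y = -1: RHS = -4 is not a perfect cube.
  y = 2: RHS = 77 is not a perfect cube.
  y = -2: RHS = -67 is not a perfect cube.
  y = 3: RHS = 248 is not a perfect cube.
  y = -3: RHS = -238 is not a perfect cube.
Continuing the search up to |y| = 50 finds no solutions either.
No (x, y) in the scanned range satisfies the equation.

No integer solutions with |y| ≤ 50.


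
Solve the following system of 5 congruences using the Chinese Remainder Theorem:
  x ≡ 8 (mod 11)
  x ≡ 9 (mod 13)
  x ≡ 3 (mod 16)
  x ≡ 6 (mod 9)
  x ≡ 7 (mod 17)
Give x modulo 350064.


Product of moduli M = 11 · 13 · 16 · 9 · 17 = 350064.
Merge one congruence at a time:
  Start: x ≡ 8 (mod 11).
  Combine with x ≡ 9 (mod 13); new modulus lcm = 143.
    Write x = 8 + 11·t and substitute into x ≡ 9 (mod 13): 11·t ≡ 9 − 8 = 1 (mod 13).
    The inverse of 11 mod 13 is 6 (since 11·6 = 66 = 5·13 + 1), so t ≡ 6·1 = 6 ≡ 6 (mod 13).
    Then x = 8 + 11·6 = 74, valid modulo lcm(11, 13) = 143: x ≡ 74 (mod 143).
  Combine with x ≡ 3 (mod 16); new modulus lcm = 2288.
    Write x = 74 + 143·t and substitute into x ≡ 3 (mod 16): 143·t ≡ 3 − 74 = -71 (mod 16).
    Reduce coefficients mod 16: 15·t ≡ 9 (mod 16).
    The inverse of 15 mod 16 is 15 (since 15·15 = 225 = 14·16 + 1), so t ≡ 15·9 = 135 ≡ 7 (mod 16).
    Then x = 74 + 143·7 = 1075, valid modulo lcm(143, 16) = 2288: x ≡ 1075 (mod 2288).
  Combine with x ≡ 6 (mod 9); new modulus lcm = 20592.
    Write x = 1075 + 2288·t and substitute into x ≡ 6 (mod 9): 2288·t ≡ 6 − 1075 = -1069 (mod 9).
    Reduce coefficients mod 9: 2·t ≡ 2 (mod 9).
    The inverse of 2 mod 9 is 5 (since 2·5 = 10 = 1·9 + 1), so t ≡ 5·2 = 10 ≡ 1 (mod 9).
    Then x = 1075 + 2288·1 = 3363, valid modulo lcm(2288, 9) = 20592: x ≡ 3363 (mod 20592).
  Combine with x ≡ 7 (mod 17); new modulus lcm = 350064.
    Write x = 3363 + 20592·t and substitute into x ≡ 7 (mod 17): 20592·t ≡ 7 − 3363 = -3356 (mod 17).
    Reduce coefficients mod 17: 5·t ≡ 10 (mod 17).
    The inverse of 5 mod 17 is 7 (since 5·7 = 35 = 2·17 + 1), so t ≡ 7·10 = 70 ≡ 2 (mod 17).
    Then x = 3363 + 20592·2 = 44547, valid modulo lcm(20592, 17) = 350064: x ≡ 44547 (mod 350064).
Verify against each original: 44547 mod 11 = 8, 44547 mod 13 = 9, 44547 mod 16 = 3, 44547 mod 9 = 6, 44547 mod 17 = 7.

x ≡ 44547 (mod 350064).


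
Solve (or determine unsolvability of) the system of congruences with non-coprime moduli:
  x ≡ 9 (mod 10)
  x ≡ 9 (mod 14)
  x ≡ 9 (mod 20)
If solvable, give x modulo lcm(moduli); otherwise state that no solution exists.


Moduli 10, 14, 20 are not pairwise coprime, so CRT works modulo lcm(m_i) when all pairwise compatibility conditions hold.
Pairwise compatibility: gcd(m_i, m_j) must divide a_i - a_j for every pair.
Merge one congruence at a time:
  Start: x ≡ 9 (mod 10).
  Combine with x ≡ 9 (mod 14): gcd(10, 14) = 2; 9 - 9 = 0, which IS divisible by 2, so compatible.
    Write x = 9 + 10·t and substitute into x ≡ 9 (mod 14): 10·t ≡ 9 − 9 = 0 (mod 14).
    Divide the congruence (and modulus) by g = 2: 5·t ≡ 0 (mod 7).
    The inverse of 5 mod 7 is 3 (since 5·3 = 15 = 2·7 + 1), so t ≡ 3·0 = 0 ≡ 0 (mod 7).
    Then x = 9 + 10·0 = 9, valid modulo lcm(10, 14) = 70: x ≡ 9 (mod 70).
  Combine with x ≡ 9 (mod 20): gcd(70, 20) = 10; 9 - 9 = 0, which IS divisible by 10, so compatible.
    Write x = 9 + 70·t and substitute into x ≡ 9 (mod 20): 70·t ≡ 9 − 9 = 0 (mod 20).
    Divide the congruence (and modulus) by g = 10: 7·t ≡ 0 (mod 2).
    Reduce coefficients mod 2: 1·t ≡ 0 (mod 2).
    So t ≡ 0 (mod 2).
    Then x = 9 + 70·0 = 9, valid modulo lcm(70, 20) = 140: x ≡ 9 (mod 140).
Verify: 9 mod 10 = 9, 9 mod 14 = 9, 9 mod 20 = 9.

x ≡ 9 (mod 140).


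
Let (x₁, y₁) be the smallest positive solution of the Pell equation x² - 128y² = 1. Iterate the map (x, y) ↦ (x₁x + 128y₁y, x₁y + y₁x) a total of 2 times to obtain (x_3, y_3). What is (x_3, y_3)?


Step 1: Find the fundamental solution (x₁, y₁) of x² - 128y² = 1.
  Expand √128 as a continued fraction. a₀ = ⌊√128⌋ = 11; iterate m_{k+1} = d_k·a_k − m_k, d_{k+1} = (128 − m_{k+1}²)/d_k, a_{k+1} = ⌊(a₀ + m_{k+1})/d_{k+1}⌋ (starting m₀ = 0, d₀ = 1), with convergents p_k = a_k·p_{k-1} + p_{k-2}, q_k = a_k·q_{k-1} + q_{k-2} (p₋₁ = 1, q₋₁ = 0):
  k = 0: a₀ = 11; p₀/q₀ = 11/1; p₀² − 128·q₀² = 121 − 128 = -7.
  k = 1: m = 11, d = 7, a = ⌊(11 + 11)/7⌋ = 3; p/q = (3·11 + 1)/(3·1 + 0) = 34/3; p² − 128·q² = 1156 − 1152 = 4.
  k = 2: m = 10, d = 4, a = ⌊(11 + 10)/4⌋ = 5; p/q = (5·34 + 11)/(5·3 + 1) = 181/16; p² − 128·q² = 32761 − 32768 = -7.
  k = 3: m = 10, d = 7, a = ⌊(11 + 10)/7⌋ = 3; p/q = (3·181 + 34)/(3·16 + 3) = 577/51; p² − 128·q² = 332929 − 332928 = 1.
  The first convergent with p² − 128·q² = 1 gives the fundamental solution (x₁, y₁) = (577, 51).
Step 2: Apply the recurrence (x_{n+1}, y_{n+1}) = (x₁x_n + 128y₁y_n, x₁y_n + y₁x_n) repeatedly.
  From (x_1, y_1) = (577, 51): x_2 = 577·577 + 128·51·51 = 665857; y_2 = 577·51 + 51·577 = 58854.
  From (x_2, y_2) = (665857, 58854): x_3 = 577·665857 + 128·51·58854 = 768398401; y_3 = 577·58854 + 51·665857 = 67917465.
Step 3: Verify x_3² - 128·y_3² = 590436102659356801 - 590436102659356800 = 1 (should be 1). ✓

(x_1, y_1) = (577, 51); (x_3, y_3) = (768398401, 67917465).


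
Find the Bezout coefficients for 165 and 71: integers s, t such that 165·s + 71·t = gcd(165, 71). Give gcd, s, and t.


Euclidean algorithm on (165, 71) — divide until remainder is 0:
  165 = 2 · 71 + 23
  71 = 3 · 23 + 2
  23 = 11 · 2 + 1
  2 = 2 · 1 + 0
gcd(165, 71) = 1.
Track Bezout coefficients alongside the remainders: start with r₀ = 165 = a·1 + b·0 (s = 1, t = 0) and r₁ = 71 = a·0 + b·1 (s = 0, t = 1); each new remainder r_{k+1} = r_{k-1} − q_k·r_k inherits s_{k+1} = s_{k-1} − q_k·s_k, t_{k+1} = t_{k-1} − q_k·t_k, so r_k = a·s_k + b·t_k at every step:
  q = 2: r = 23, s = 1 − 2·0 = 1, t = 0 − 2·1 = -2  (check: 165·1 + 71·(-2) = 23)
  q = 3: r = 2, s = 0 − 3·1 = -3, t = 1 − 3·(-2) = 7  (check: 165·(-3) + 71·7 = 2)
  q = 11: r = 1, s = 1 − 11·(-3) = 34, t = -2 − 11·7 = -79  (check: 165·34 + 71·(-79) = 1)
The row with r = 1 (the gcd) gives the Bezout coefficients s = 34, t = -79.
Result: 165 · (34) + 71 · (-79) = 1.

gcd(165, 71) = 1; s = 34, t = -79 (check: 165·34 + 71·(-79) = 1).


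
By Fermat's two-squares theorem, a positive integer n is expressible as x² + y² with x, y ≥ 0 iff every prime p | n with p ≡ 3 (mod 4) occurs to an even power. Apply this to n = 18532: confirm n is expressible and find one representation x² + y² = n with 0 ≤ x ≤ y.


Step 1: Factor n = 18532 = 2^2 · 41 · 113.
Step 2: Check the mod-4 condition on each prime factor: 2 = 2 (special); 41 ≡ 1 (mod 4), exponent 1; 113 ≡ 1 (mod 4), exponent 1.
All primes ≡ 3 (mod 4) appear to even exponent (or don't appear), so by the two-squares theorem n IS expressible as a sum of two squares.
Step 3: Build a representation. Group n = k² · m with k = 2 and m = 41 · 113 = 4633 (a product of primes ≡ 1 (mod 4)); a representation of m scales to one of n via (k·x)² + (k·y)² = k²(x² + y²). Each prime p ≡ 1 (mod 4) is itself a sum of two squares; find a² by testing p − a² for a perfect square:
  41: 41 − 1² = 40, 41 − 2² = 37, 41 − 3² = 32, 41 − 4² = 25 = 5² ⇒ 41 = 4² + 5².
  113: 113 − 1² = 112, 113 − 2² = 109, 113 − 3² = 104, 113 − 4² = 97, 113 − 5² = 88, 113 − 6² = 77, 113 − 7² = 64 = 8² ⇒ 113 = 7² + 8².
  Combine using the Brahmagupta–Fibonacci identity (a² + b²)(c² + d²) = (ac − bd)² + (ad + bc)² = (ac + bd)² + (ad − bc)²:
  41 · 113 = 4633: from (4² + 5²)(7² + 8²), take (4·7 − 5·8, 4·8 + 5·7) = (28 − 40, 32 + 35) = (-12, 67); dropping signs (only squares matter) gives (12, 67); check 12² + 67² = 144 + 4489 = 4633 ✓.
  Scale by k = 2: (2·12, 2·67) = (24, 134).
Step 4: Order so x ≤ y and verify: 24² + 134² = 576 + 17956 = 18532 = n. ✓

n = 18532 = 24² + 134² (one valid representation with x ≤ y).


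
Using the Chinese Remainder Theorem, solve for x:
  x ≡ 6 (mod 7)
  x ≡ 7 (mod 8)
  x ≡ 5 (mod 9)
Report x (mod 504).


Moduli 7, 8, 9 are pairwise coprime; by CRT there is a unique solution modulo M = 7 · 8 · 9 = 504.
Solve pairwise, accumulating the modulus:
  Start with x ≡ 6 (mod 7).
  Combine with x ≡ 7 (mod 8): since gcd(7, 8) = 1, we get a unique residue mod 56.
    Write x = 6 + 7·t and substitute into x ≡ 7 (mod 8): 7·t ≡ 7 − 6 = 1 (mod 8).
    The inverse of 7 mod 8 is 7 (since 7·7 = 49 = 6·8 + 1), so t ≡ 7·1 = 7 ≡ 7 (mod 8).
    Then x = 6 + 7·7 = 55, valid modulo lcm(7, 8) = 56: x ≡ 55 (mod 56).
  Combine with x ≡ 5 (mod 9): since gcd(56, 9) = 1, we get a unique residue mod 504.
    Write x = 55 + 56·t and substitute into x ≡ 5 (mod 9): 56·t ≡ 5 − 55 = -50 (mod 9).
    Reduce coefficients mod 9: 2·t ≡ 4 (mod 9).
    The inverse of 2 mod 9 is 5 (since 2·5 = 10 = 1·9 + 1), so t ≡ 5·4 = 20 ≡ 2 (mod 9).
    Then x = 55 + 56·2 = 167, valid modulo lcm(56, 9) = 504: x ≡ 167 (mod 504).
Verify: 167 mod 7 = 6 ✓, 167 mod 8 = 7 ✓, 167 mod 9 = 5 ✓.

x ≡ 167 (mod 504).


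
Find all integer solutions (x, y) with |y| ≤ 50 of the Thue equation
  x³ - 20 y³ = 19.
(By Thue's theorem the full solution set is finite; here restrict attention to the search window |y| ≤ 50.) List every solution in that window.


The equation is x³ - 20y³ = 19. For fixed y, x³ = 20·y³ + 19, so a solution requires the RHS to be a perfect cube.
Strategy: iterate y from -50 to 50, compute RHS = 20·y³ + 19, and check whether it is a (positive or negative) perfect cube.
Check small values of y:
  y = 0: RHS = 19 is not a perfect cube.
  y = 1: RHS = 39 is not a perfect cube.
  y = -1: RHS = -1 = (-1)³ ⇒ x = -1 works.
  y = 2: RHS = 179 is not a perfect cube.
  y = -2: RHS = -141 is not a perfect cube.
  y = 3: RHS = 559 is not a perfect cube.
  y = -3: RHS = -521 is not a perfect cube.
Continuing the search up to |y| = 50 finds no further solutions beyond those listed.
Collected solutions: (-1, -1).

Solutions (with |y| ≤ 50): (-1, -1).


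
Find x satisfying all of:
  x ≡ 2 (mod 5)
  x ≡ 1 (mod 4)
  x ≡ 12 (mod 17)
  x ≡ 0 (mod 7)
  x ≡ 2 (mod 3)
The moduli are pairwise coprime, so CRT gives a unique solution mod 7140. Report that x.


Product of moduli M = 5 · 4 · 17 · 7 · 3 = 7140.
Merge one congruence at a time:
  Start: x ≡ 2 (mod 5).
  Combine with x ≡ 1 (mod 4); new modulus lcm = 20.
    Write x = 2 + 5·t and substitute into x ≡ 1 (mod 4): 5·t ≡ 1 − 2 = -1 (mod 4).
    Reduce coefficients mod 4: 1·t ≡ 3 (mod 4).
    So t ≡ 3 (mod 4).
    Then x = 2 + 5·3 = 17, valid modulo lcm(5, 4) = 20: x ≡ 17 (mod 20).
  Combine with x ≡ 12 (mod 17); new modulus lcm = 340.
    Write x = 17 + 20·t and substitute into x ≡ 12 (mod 17): 20·t ≡ 12 − 17 = -5 (mod 17).
    Reduce coefficients mod 17: 3·t ≡ 12 (mod 17).
    The inverse of 3 mod 17 is 6 (since 3·6 = 18 = 1·17 + 1), so t ≡ 6·12 = 72 ≡ 4 (mod 17).
    Then x = 17 + 20·4 = 97, valid modulo lcm(20, 17) = 340: x ≡ 97 (mod 340).
  Combine with x ≡ 0 (mod 7); new modulus lcm = 2380.
    Write x = 97 + 340·t and substitute into x ≡ 0 (mod 7): 340·t ≡ 0 − 97 = -97 (mod 7).
    Reduce coefficients mod 7: 4·t ≡ 1 (mod 7).
    The inverse of 4 mod 7 is 2 (since 4·2 = 8 = 1·7 + 1), so t ≡ 2·1 = 2 ≡ 2 (mod 7).
    Then x = 97 + 340·2 = 777, valid modulo lcm(340, 7) = 2380: x ≡ 777 (mod 2380).
  Combine with x ≡ 2 (mod 3); new modulus lcm = 7140.
    Write x = 777 + 2380·t and substitute into x ≡ 2 (mod 3): 2380·t ≡ 2 − 777 = -775 (mod 3).
    Reduce coefficients mod 3: 1·t ≡ 2 (mod 3).
    So t ≡ 2 (mod 3).
    Then x = 777 + 2380·2 = 5537, valid modulo lcm(2380, 3) = 7140: x ≡ 5537 (mod 7140).
Verify against each original: 5537 mod 5 = 2, 5537 mod 4 = 1, 5537 mod 17 = 12, 5537 mod 7 = 0, 5537 mod 3 = 2.

x ≡ 5537 (mod 7140).


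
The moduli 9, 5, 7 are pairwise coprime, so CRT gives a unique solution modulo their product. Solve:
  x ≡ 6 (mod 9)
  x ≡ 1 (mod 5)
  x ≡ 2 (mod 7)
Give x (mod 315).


Moduli 9, 5, 7 are pairwise coprime; by CRT there is a unique solution modulo M = 9 · 5 · 7 = 315.
Solve pairwise, accumulating the modulus:
  Start with x ≡ 6 (mod 9).
  Combine with x ≡ 1 (mod 5): since gcd(9, 5) = 1, we get a unique residue mod 45.
    Write x = 6 + 9·t and substitute into x ≡ 1 (mod 5): 9·t ≡ 1 − 6 = -5 (mod 5).
    Reduce coefficients mod 5: 4·t ≡ 0 (mod 5).
    The inverse of 4 mod 5 is 4 (since 4·4 = 16 = 3·5 + 1), so t ≡ 4·0 = 0 ≡ 0 (mod 5).
    Then x = 6 + 9·0 = 6, valid modulo lcm(9, 5) = 45: x ≡ 6 (mod 45).
  Combine with x ≡ 2 (mod 7): since gcd(45, 7) = 1, we get a unique residue mod 315.
    Write x = 6 + 45·t and substitute into x ≡ 2 (mod 7): 45·t ≡ 2 − 6 = -4 (mod 7).
    Reduce coefficients mod 7: 3·t ≡ 3 (mod 7).
    The inverse of 3 mod 7 is 5 (since 3·5 = 15 = 2·7 + 1), so t ≡ 5·3 = 15 ≡ 1 (mod 7).
    Then x = 6 + 45·1 = 51, valid modulo lcm(45, 7) = 315: x ≡ 51 (mod 315).
Verify: 51 mod 9 = 6 ✓, 51 mod 5 = 1 ✓, 51 mod 7 = 2 ✓.

x ≡ 51 (mod 315).


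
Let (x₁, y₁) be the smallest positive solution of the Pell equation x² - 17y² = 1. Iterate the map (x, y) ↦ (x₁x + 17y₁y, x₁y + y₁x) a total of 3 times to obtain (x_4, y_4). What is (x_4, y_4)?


Step 1: Find the fundamental solution (x₁, y₁) of x² - 17y² = 1.
  Expand √17 as a continued fraction. a₀ = ⌊√17⌋ = 4; iterate m_{k+1} = d_k·a_k − m_k, d_{k+1} = (17 − m_{k+1}²)/d_k, a_{k+1} = ⌊(a₀ + m_{k+1})/d_{k+1}⌋ (starting m₀ = 0, d₀ = 1), with convergents p_k = a_k·p_{k-1} + p_{k-2}, q_k = a_k·q_{k-1} + q_{k-2} (p₋₁ = 1, q₋₁ = 0):
  k = 0: a₀ = 4; p₀/q₀ = 4/1; p₀² − 17·q₀² = 16 − 17 = -1.
  k = 1: m = 4, d = 1, a = ⌊(4 + 4)/1⌋ = 8; p/q = (8·4 + 1)/(8·1 + 0) = 33/8; p² − 17·q² = 1089 − 1088 = 1.
  The first convergent with p² − 17·q² = 1 gives the fundamental solution (x₁, y₁) = (33, 8).
Step 2: Apply the recurrence (x_{n+1}, y_{n+1}) = (x₁x_n + 17y₁y_n, x₁y_n + y₁x_n) repeatedly.
  From (x_1, y_1) = (33, 8): x_2 = 33·33 + 17·8·8 = 2177; y_2 = 33·8 + 8·33 = 528.
  From (x_2, y_2) = (2177, 528): x_3 = 33·2177 + 17·8·528 = 143649; y_3 = 33·528 + 8·2177 = 34840.
  From (x_3, y_3) = (143649, 34840): x_4 = 33·143649 + 17·8·34840 = 9478657; y_4 = 33·34840 + 8·143649 = 2298912.
Step 3: Verify x_4² - 17·y_4² = 89844938523649 - 89844938523648 = 1 (should be 1). ✓

(x_1, y_1) = (33, 8); (x_4, y_4) = (9478657, 2298912).


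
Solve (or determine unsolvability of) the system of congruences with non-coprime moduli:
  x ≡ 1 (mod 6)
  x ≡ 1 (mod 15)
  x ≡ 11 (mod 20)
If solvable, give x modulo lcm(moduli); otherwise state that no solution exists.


Moduli 6, 15, 20 are not pairwise coprime, so CRT works modulo lcm(m_i) when all pairwise compatibility conditions hold.
Pairwise compatibility: gcd(m_i, m_j) must divide a_i - a_j for every pair.
Merge one congruence at a time:
  Start: x ≡ 1 (mod 6).
  Combine with x ≡ 1 (mod 15): gcd(6, 15) = 3; 1 - 1 = 0, which IS divisible by 3, so compatible.
    Write x = 1 + 6·t and substitute into x ≡ 1 (mod 15): 6·t ≡ 1 − 1 = 0 (mod 15).
    Divide the congruence (and modulus) by g = 3: 2·t ≡ 0 (mod 5).
    The inverse of 2 mod 5 is 3 (since 2·3 = 6 = 1·5 + 1), so t ≡ 3·0 = 0 ≡ 0 (mod 5).
    Then x = 1 + 6·0 = 1, valid modulo lcm(6, 15) = 30: x ≡ 1 (mod 30).
  Combine with x ≡ 11 (mod 20): gcd(30, 20) = 10; 11 - 1 = 10, which IS divisible by 10, so compatible.
    Write x = 1 + 30·t and substitute into x ≡ 11 (mod 20): 30·t ≡ 11 − 1 = 10 (mod 20).
    Divide the congruence (and modulus) by g = 10: 3·t ≡ 1 (mod 2).
    Reduce coefficients mod 2: 1·t ≡ 1 (mod 2).
    So t ≡ 1 (mod 2).
    Then x = 1 + 30·1 = 31, valid modulo lcm(30, 20) = 60: x ≡ 31 (mod 60).
Verify: 31 mod 6 = 1, 31 mod 15 = 1, 31 mod 20 = 11.

x ≡ 31 (mod 60).


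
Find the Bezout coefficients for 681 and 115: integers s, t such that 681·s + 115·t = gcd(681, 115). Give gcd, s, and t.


Euclidean algorithm on (681, 115) — divide until remainder is 0:
  681 = 5 · 115 + 106
  115 = 1 · 106 + 9
  106 = 11 · 9 + 7
  9 = 1 · 7 + 2
  7 = 3 · 2 + 1
  2 = 2 · 1 + 0
gcd(681, 115) = 1.
Track Bezout coefficients alongside the remainders: start with r₀ = 681 = a·1 + b·0 (s = 1, t = 0) and r₁ = 115 = a·0 + b·1 (s = 0, t = 1); each new remainder r_{k+1} = r_{k-1} − q_k·r_k inherits s_{k+1} = s_{k-1} − q_k·s_k, t_{k+1} = t_{k-1} − q_k·t_k, so r_k = a·s_k + b·t_k at every step:
  q = 5: r = 106, s = 1 − 5·0 = 1, t = 0 − 5·1 = -5  (check: 681·1 + 115·(-5) = 106)
  q = 1: r = 9, s = 0 − 1·1 = -1, t = 1 − 1·(-5) = 6  (check: 681·(-1) + 115·6 = 9)
  q = 11: r = 7, s = 1 − 11·(-1) = 12, t = -5 − 11·6 = -71  (check: 681·12 + 115·(-71) = 7)
  q = 1: r = 2, s = -1 − 1·12 = -13, t = 6 − 1·(-71) = 77  (check: 681·(-13) + 115·77 = 2)
  q = 3: r = 1, s = 12 − 3·(-13) = 51, t = -71 − 3·77 = -302  (check: 681·51 + 115·(-302) = 1)
The row with r = 1 (the gcd) gives the Bezout coefficients s = 51, t = -302.
Result: 681 · (51) + 115 · (-302) = 1.

gcd(681, 115) = 1; s = 51, t = -302 (check: 681·51 + 115·(-302) = 1).


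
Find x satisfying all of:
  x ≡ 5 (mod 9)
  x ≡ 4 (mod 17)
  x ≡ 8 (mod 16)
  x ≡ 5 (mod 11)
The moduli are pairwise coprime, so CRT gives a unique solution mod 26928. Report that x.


Product of moduli M = 9 · 17 · 16 · 11 = 26928.
Merge one congruence at a time:
  Start: x ≡ 5 (mod 9).
  Combine with x ≡ 4 (mod 17); new modulus lcm = 153.
    Write x = 5 + 9·t and substitute into x ≡ 4 (mod 17): 9·t ≡ 4 − 5 = -1 (mod 17).
    Reduce coefficients mod 17: 9·t ≡ 16 (mod 17).
    The inverse of 9 mod 17 is 2 (since 9·2 = 18 = 1·17 + 1), so t ≡ 2·16 = 32 ≡ 15 (mod 17).
    Then x = 5 + 9·15 = 140, valid modulo lcm(9, 17) = 153: x ≡ 140 (mod 153).
  Combine with x ≡ 8 (mod 16); new modulus lcm = 2448.
    Write x = 140 + 153·t and substitute into x ≡ 8 (mod 16): 153·t ≡ 8 − 140 = -132 (mod 16).
    Reduce coefficients mod 16: 9·t ≡ 12 (mod 16).
    The inverse of 9 mod 16 is 9 (since 9·9 = 81 = 5·16 + 1), so t ≡ 9·12 = 108 ≡ 12 (mod 16).
    Then x = 140 + 153·12 = 1976, valid modulo lcm(153, 16) = 2448: x ≡ 1976 (mod 2448).
  Combine with x ≡ 5 (mod 11); new modulus lcm = 26928.
    Write x = 1976 + 2448·t and substitute into x ≡ 5 (mod 11): 2448·t ≡ 5 − 1976 = -1971 (mod 11).
    Reduce coefficients mod 11: 6·t ≡ 9 (mod 11).
    The inverse of 6 mod 11 is 2 (since 6·2 = 12 = 1·11 + 1), so t ≡ 2·9 = 18 ≡ 7 (mod 11).
    Then x = 1976 + 2448·7 = 19112, valid modulo lcm(2448, 11) = 26928: x ≡ 19112 (mod 26928).
Verify against each original: 19112 mod 9 = 5, 19112 mod 17 = 4, 19112 mod 16 = 8, 19112 mod 11 = 5.

x ≡ 19112 (mod 26928).


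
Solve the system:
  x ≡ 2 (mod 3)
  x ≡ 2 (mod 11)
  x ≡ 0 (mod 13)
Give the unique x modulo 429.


Moduli 3, 11, 13 are pairwise coprime; by CRT there is a unique solution modulo M = 3 · 11 · 13 = 429.
Solve pairwise, accumulating the modulus:
  Start with x ≡ 2 (mod 3).
  Combine with x ≡ 2 (mod 11): since gcd(3, 11) = 1, we get a unique residue mod 33.
    Write x = 2 + 3·t and substitute into x ≡ 2 (mod 11): 3·t ≡ 2 − 2 = 0 (mod 11).
    The inverse of 3 mod 11 is 4 (since 3·4 = 12 = 1·11 + 1), so t ≡ 4·0 = 0 ≡ 0 (mod 11).
    Then x = 2 + 3·0 = 2, valid modulo lcm(3, 11) = 33: x ≡ 2 (mod 33).
  Combine with x ≡ 0 (mod 13): since gcd(33, 13) = 1, we get a unique residue mod 429.
    Write x = 2 + 33·t and substitute into x ≡ 0 (mod 13): 33·t ≡ 0 − 2 = -2 (mod 13).
    Reduce coefficients mod 13: 7·t ≡ 11 (mod 13).
    The inverse of 7 mod 13 is 2 (since 7·2 = 14 = 1·13 + 1), so t ≡ 2·11 = 22 ≡ 9 (mod 13).
    Then x = 2 + 33·9 = 299, valid modulo lcm(33, 13) = 429: x ≡ 299 (mod 429).
Verify: 299 mod 3 = 2 ✓, 299 mod 11 = 2 ✓, 299 mod 13 = 0 ✓.

x ≡ 299 (mod 429).


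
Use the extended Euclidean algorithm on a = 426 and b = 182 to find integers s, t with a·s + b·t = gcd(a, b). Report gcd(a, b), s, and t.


Euclidean algorithm on (426, 182) — divide until remainder is 0:
  426 = 2 · 182 + 62
  182 = 2 · 62 + 58
  62 = 1 · 58 + 4
  58 = 14 · 4 + 2
  4 = 2 · 2 + 0
gcd(426, 182) = 2.
Track Bezout coefficients alongside the remainders: start with r₀ = 426 = a·1 + b·0 (s = 1, t = 0) and r₁ = 182 = a·0 + b·1 (s = 0, t = 1); each new remainder r_{k+1} = r_{k-1} − q_k·r_k inherits s_{k+1} = s_{k-1} − q_k·s_k, t_{k+1} = t_{k-1} − q_k·t_k, so r_k = a·s_k + b·t_k at every step:
  q = 2: r = 62, s = 1 − 2·0 = 1, t = 0 − 2·1 = -2  (check: 426·1 + 182·(-2) = 62)
  q = 2: r = 58, s = 0 − 2·1 = -2, t = 1 − 2·(-2) = 5  (check: 426·(-2) + 182·5 = 58)
  q = 1: r = 4, s = 1 − 1·(-2) = 3, t = -2 − 1·5 = -7  (check: 426·3 + 182·(-7) = 4)
  q = 14: r = 2, s = -2 − 14·3 = -44, t = 5 − 14·(-7) = 103  (check: 426·(-44) + 182·103 = 2)
The row with r = 2 (the gcd) gives the Bezout coefficients s = -44, t = 103.
Result: 426 · (-44) + 182 · (103) = 2.

gcd(426, 182) = 2; s = -44, t = 103 (check: 426·(-44) + 182·103 = 2).


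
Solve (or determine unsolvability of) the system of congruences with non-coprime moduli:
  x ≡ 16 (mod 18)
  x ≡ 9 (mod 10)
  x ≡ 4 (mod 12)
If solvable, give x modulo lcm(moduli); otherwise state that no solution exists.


Moduli 18, 10, 12 are not pairwise coprime, so CRT works modulo lcm(m_i) when all pairwise compatibility conditions hold.
Pairwise compatibility: gcd(m_i, m_j) must divide a_i - a_j for every pair.
Merge one congruence at a time:
  Start: x ≡ 16 (mod 18).
  Combine with x ≡ 9 (mod 10): gcd(18, 10) = 2, and 9 - 16 = -7 is NOT divisible by 2.
    ⇒ system is inconsistent (no integer solution).

No solution (the system is inconsistent).


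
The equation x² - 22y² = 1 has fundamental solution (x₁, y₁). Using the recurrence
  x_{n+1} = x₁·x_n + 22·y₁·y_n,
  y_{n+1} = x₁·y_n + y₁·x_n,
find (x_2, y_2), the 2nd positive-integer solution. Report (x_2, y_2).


Step 1: Find the fundamental solution (x₁, y₁) of x² - 22y² = 1.
  Expand √22 as a continued fraction. a₀ = ⌊√22⌋ = 4; iterate m_{k+1} = d_k·a_k − m_k, d_{k+1} = (22 − m_{k+1}²)/d_k, a_{k+1} = ⌊(a₀ + m_{k+1})/d_{k+1}⌋ (starting m₀ = 0, d₀ = 1), with convergents p_k = a_k·p_{k-1} + p_{k-2}, q_k = a_k·q_{k-1} + q_{k-2} (p₋₁ = 1, q₋₁ = 0):
  k = 0: a₀ = 4; p₀/q₀ = 4/1; p₀² − 22·q₀² = 16 − 22 = -6.
  k = 1: m = 4, d = 6, a = ⌊(4 + 4)/6⌋ = 1; p/q = (1·4 + 1)/(1·1 + 0) = 5/1; p² − 22·q² = 25 − 22 = 3.
  k = 2: m = 2, d = 3, a = ⌊(4 + 2)/3⌋ = 2; p/q = (2·5 + 4)/(2·1 + 1) = 14/3; p² − 22·q² = 196 − 198 = -2.
  k = 3: m = 4, d = 2, a = ⌊(4 + 4)/2⌋ = 4; p/q = (4·14 + 5)/(4·3 + 1) = 61/13; p² − 22·q² = 3721 − 3718 = 3.
  k = 4: m = 4, d = 3, a = ⌊(4 + 4)/3⌋ = 2; p/q = (2·61 + 14)/(2·13 + 3) = 136/29; p² − 22·q² = 18496 − 18502 = -6.
  k = 5: m = 2, d = 6, a = ⌊(4 + 2)/6⌋ = 1; p/q = (1·136 + 61)/(1·29 + 13) = 197/42; p² − 22·q² = 38809 − 38808 = 1.
  The first convergent with p² − 22·q² = 1 gives the fundamental solution (x₁, y₁) = (197, 42).
Step 2: Apply the recurrence (x_{n+1}, y_{n+1}) = (x₁x_n + 22y₁y_n, x₁y_n + y₁x_n) repeatedly.
  From (x_1, y_1) = (197, 42): x_2 = 197·197 + 22·42·42 = 77617; y_2 = 197·42 + 42·197 = 16548.
Step 3: Verify x_2² - 22·y_2² = 6024398689 - 6024398688 = 1 (should be 1). ✓

(x_1, y_1) = (197, 42); (x_2, y_2) = (77617, 16548).


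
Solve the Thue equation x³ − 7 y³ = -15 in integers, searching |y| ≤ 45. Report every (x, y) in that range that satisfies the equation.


The equation is x³ - 7y³ = -15. For fixed y, x³ = 7·y³ − 15, so a solution requires the RHS to be a perfect cube.
Strategy: iterate y from -45 to 45, compute RHS = 7·y³ − 15, and check whether it is a (positive or negative) perfect cube.
Check small values of y:
  y = 0: RHS = -15 is not a perfect cube.
  y = 1: RHS = -8 = (-2)³ ⇒ x = -2 works.
  y = -1: RHS = -22 is not a perfect cube.
  y = 2: RHS = 41 is not a perfect cube.
  y = -2: RHS = -71 is not a perfect cube.
  y = 3: RHS = 174 is not a perfect cube.
  y = -3: RHS = -204 is not a perfect cube.
Continuing, at y = -23: RHS = -85184 = (-44)³ ⇒ x = -44 works.
Searching the remaining y in |y| ≤ 45 finds no further solutions.
Collected solutions: (-2, 1), (-44, -23).

Solutions (with |y| ≤ 45): (-2, 1), (-44, -23).


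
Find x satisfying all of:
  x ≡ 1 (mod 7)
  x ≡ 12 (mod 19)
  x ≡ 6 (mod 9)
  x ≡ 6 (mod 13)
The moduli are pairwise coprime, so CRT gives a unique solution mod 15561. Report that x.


Product of moduli M = 7 · 19 · 9 · 13 = 15561.
Merge one congruence at a time:
  Start: x ≡ 1 (mod 7).
  Combine with x ≡ 12 (mod 19); new modulus lcm = 133.
    Write x = 1 + 7·t and substitute into x ≡ 12 (mod 19): 7·t ≡ 12 − 1 = 11 (mod 19).
    The inverse of 7 mod 19 is 11 (since 7·11 = 77 = 4·19 + 1), so t ≡ 11·11 = 121 ≡ 7 (mod 19).
    Then x = 1 + 7·7 = 50, valid modulo lcm(7, 19) = 133: x ≡ 50 (mod 133).
  Combine with x ≡ 6 (mod 9); new modulus lcm = 1197.
    Write x = 50 + 133·t and substitute into x ≡ 6 (mod 9): 133·t ≡ 6 − 50 = -44 (mod 9).
    Reduce coefficients mod 9: 7·t ≡ 1 (mod 9).
    The inverse of 7 mod 9 is 4 (since 7·4 = 28 = 3·9 + 1), so t ≡ 4·1 = 4 ≡ 4 (mod 9).
    Then x = 50 + 133·4 = 582, valid modulo lcm(133, 9) = 1197: x ≡ 582 (mod 1197).
  Combine with x ≡ 6 (mod 13); new modulus lcm = 15561.
    Write x = 582 + 1197·t and substitute into x ≡ 6 (mod 13): 1197·t ≡ 6 − 582 = -576 (mod 13).
    Reduce coefficients mod 13: 1·t ≡ 9 (mod 13).
    So t ≡ 9 (mod 13).
    Then x = 582 + 1197·9 = 11355, valid modulo lcm(1197, 13) = 15561: x ≡ 11355 (mod 15561).
Verify against each original: 11355 mod 7 = 1, 11355 mod 19 = 12, 11355 mod 9 = 6, 11355 mod 13 = 6.

x ≡ 11355 (mod 15561).


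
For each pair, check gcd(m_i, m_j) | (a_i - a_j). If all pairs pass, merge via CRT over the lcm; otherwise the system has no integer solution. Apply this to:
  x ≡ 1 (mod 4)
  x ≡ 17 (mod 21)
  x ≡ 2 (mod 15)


Moduli 4, 21, 15 are not pairwise coprime, so CRT works modulo lcm(m_i) when all pairwise compatibility conditions hold.
Pairwise compatibility: gcd(m_i, m_j) must divide a_i - a_j for every pair.
Merge one congruence at a time:
  Start: x ≡ 1 (mod 4).
  Combine with x ≡ 17 (mod 21): gcd(4, 21) = 1; 17 - 1 = 16, which IS divisible by 1, so compatible.
    Write x = 1 + 4·t and substitute into x ≡ 17 (mod 21): 4·t ≡ 17 − 1 = 16 (mod 21).
    The inverse of 4 mod 21 is 16 (since 4·16 = 64 = 3·21 + 1), so t ≡ 16·16 = 256 ≡ 4 (mod 21).
    Then x = 1 + 4·4 = 17, valid modulo lcm(4, 21) = 84: x ≡ 17 (mod 84).
  Combine with x ≡ 2 (mod 15): gcd(84, 15) = 3; 2 - 17 = -15, which IS divisible by 3, so compatible.
    Write x = 17 + 84·t and substitute into x ≡ 2 (mod 15): 84·t ≡ 2 − 17 = -15 (mod 15).
    Divide the congruence (and modulus) by g = 3: 28·t ≡ -5 (mod 5).
    Reduce coefficients mod 5: 3·t ≡ 0 (mod 5).
    The inverse of 3 mod 5 is 2 (since 3·2 = 6 = 1·5 + 1), so t ≡ 2·0 = 0 ≡ 0 (mod 5).
    Then x = 17 + 84·0 = 17, valid modulo lcm(84, 15) = 420: x ≡ 17 (mod 420).
Verify: 17 mod 4 = 1, 17 mod 21 = 17, 17 mod 15 = 2.

x ≡ 17 (mod 420).


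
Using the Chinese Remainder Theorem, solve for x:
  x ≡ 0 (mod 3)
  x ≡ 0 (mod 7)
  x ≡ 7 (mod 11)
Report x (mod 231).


Moduli 3, 7, 11 are pairwise coprime; by CRT there is a unique solution modulo M = 3 · 7 · 11 = 231.
Solve pairwise, accumulating the modulus:
  Start with x ≡ 0 (mod 3).
  Combine with x ≡ 0 (mod 7): since gcd(3, 7) = 1, we get a unique residue mod 21.
    Write x = 0 + 3·t and substitute into x ≡ 0 (mod 7): 3·t ≡ 0 − 0 = 0 (mod 7).
    The inverse of 3 mod 7 is 5 (since 3·5 = 15 = 2·7 + 1), so t ≡ 5·0 = 0 ≡ 0 (mod 7).
    Then x = 0 + 3·0 = 0, valid modulo lcm(3, 7) = 21: x ≡ 0 (mod 21).
  Combine with x ≡ 7 (mod 11): since gcd(21, 11) = 1, we get a unique residue mod 231.
    Write x = 0 + 21·t and substitute into x ≡ 7 (mod 11): 21·t ≡ 7 − 0 = 7 (mod 11).
    Reduce coefficients mod 11: 10·t ≡ 7 (mod 11).
    The inverse of 10 mod 11 is 10 (since 10·10 = 100 = 9·11 + 1), so t ≡ 10·7 = 70 ≡ 4 (mod 11).
    Then x = 0 + 21·4 = 84, valid modulo lcm(21, 11) = 231: x ≡ 84 (mod 231).
Verify: 84 mod 3 = 0 ✓, 84 mod 7 = 0 ✓, 84 mod 11 = 7 ✓.

x ≡ 84 (mod 231).


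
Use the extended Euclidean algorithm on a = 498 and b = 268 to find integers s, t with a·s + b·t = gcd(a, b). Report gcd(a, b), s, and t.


Euclidean algorithm on (498, 268) — divide until remainder is 0:
  498 = 1 · 268 + 230
  268 = 1 · 230 + 38
  230 = 6 · 38 + 2
  38 = 19 · 2 + 0
gcd(498, 268) = 2.
Track Bezout coefficients alongside the remainders: start with r₀ = 498 = a·1 + b·0 (s = 1, t = 0) and r₁ = 268 = a·0 + b·1 (s = 0, t = 1); each new remainder r_{k+1} = r_{k-1} − q_k·r_k inherits s_{k+1} = s_{k-1} − q_k·s_k, t_{k+1} = t_{k-1} − q_k·t_k, so r_k = a·s_k + b·t_k at every step:
  q = 1: r = 230, s = 1 − 1·0 = 1, t = 0 − 1·1 = -1  (check: 498·1 + 268·(-1) = 230)
  q = 1: r = 38, s = 0 − 1·1 = -1, t = 1 − 1·(-1) = 2  (check: 498·(-1) + 268·2 = 38)
  q = 6: r = 2, s = 1 − 6·(-1) = 7, t = -1 − 6·2 = -13  (check: 498·7 + 268·(-13) = 2)
The row with r = 2 (the gcd) gives the Bezout coefficients s = 7, t = -13.
Result: 498 · (7) + 268 · (-13) = 2.

gcd(498, 268) = 2; s = 7, t = -13 (check: 498·7 + 268·(-13) = 2).


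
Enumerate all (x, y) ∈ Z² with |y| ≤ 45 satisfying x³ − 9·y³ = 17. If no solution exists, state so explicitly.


The equation is x³ - 9y³ = 17. For fixed y, x³ = 9·y³ + 17, so a solution requires the RHS to be a perfect cube.
Strategy: iterate y from -45 to 45, compute RHS = 9·y³ + 17, and check whether it is a (positive or negative) perfect cube.
Check small values of y:
  y = 0: RHS = 17 is not a perfect cube.
  y = 1: RHS = 26 is not a perfect cube.
  y = -1: RHS = 8 = (2)³ ⇒ x = 2 works.
  y = 2: RHS = 89 is not a perfect cube.
  y = -2: RHS = -55 is not a perfect cube.
  y = 3: RHS = 260 is not a perfect cube.
  y = -3: RHS = -226 is not a perfect cube.
Continuing, at y = -25: RHS = -140608 = (-52)³ ⇒ x = -52 works.
Searching the remaining y in |y| ≤ 45 finds no further solutions.
Collected solutions: (2, -1), (-52, -25).

Solutions (with |y| ≤ 45): (2, -1), (-52, -25).


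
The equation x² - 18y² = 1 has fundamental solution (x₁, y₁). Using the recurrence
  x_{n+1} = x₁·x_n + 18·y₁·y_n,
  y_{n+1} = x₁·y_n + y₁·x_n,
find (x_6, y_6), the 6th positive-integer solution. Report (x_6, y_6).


Step 1: Find the fundamental solution (x₁, y₁) of x² - 18y² = 1.
  Expand √18 as a continued fraction. a₀ = ⌊√18⌋ = 4; iterate m_{k+1} = d_k·a_k − m_k, d_{k+1} = (18 − m_{k+1}²)/d_k, a_{k+1} = ⌊(a₀ + m_{k+1})/d_{k+1}⌋ (starting m₀ = 0, d₀ = 1), with convergents p_k = a_k·p_{k-1} + p_{k-2}, q_k = a_k·q_{k-1} + q_{k-2} (p₋₁ = 1, q₋₁ = 0):
  k = 0: a₀ = 4; p₀/q₀ = 4/1; p₀² − 18·q₀² = 16 − 18 = -2.
  k = 1: m = 4, d = 2, a = ⌊(4 + 4)/2⌋ = 4; p/q = (4·4 + 1)/(4·1 + 0) = 17/4; p² − 18·q² = 289 − 288 = 1.
  The first convergent with p² − 18·q² = 1 gives the fundamental solution (x₁, y₁) = (17, 4).
Step 2: Apply the recurrence (x_{n+1}, y_{n+1}) = (x₁x_n + 18y₁y_n, x₁y_n + y₁x_n) repeatedly.
  From (x_1, y_1) = (17, 4): x_2 = 17·17 + 18·4·4 = 577; y_2 = 17·4 + 4·17 = 136.
  From (x_2, y_2) = (577, 136): x_3 = 17·577 + 18·4·136 = 19601; y_3 = 17·136 + 4·577 = 4620.
  From (x_3, y_3) = (19601, 4620): x_4 = 17·19601 + 18·4·4620 = 665857; y_4 = 17·4620 + 4·19601 = 156944.
  From (x_4, y_4) = (665857, 156944): x_5 = 17·665857 + 18·4·156944 = 22619537; y_5 = 17·156944 + 4·665857 = 5331476.
  From (x_5, y_5) = (22619537, 5331476): x_6 = 17·22619537 + 18·4·5331476 = 768398401; y_6 = 17·5331476 + 4·22619537 = 181113240.
Step 3: Verify x_6² - 18·y_6² = 590436102659356801 - 590436102659356800 = 1 (should be 1). ✓

(x_1, y_1) = (17, 4); (x_6, y_6) = (768398401, 181113240).


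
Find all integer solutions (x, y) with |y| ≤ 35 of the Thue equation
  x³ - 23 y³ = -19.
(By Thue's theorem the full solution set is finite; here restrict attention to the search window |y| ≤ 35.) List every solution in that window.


The equation is x³ - 23y³ = -19. For fixed y, x³ = 23·y³ − 19, so a solution requires the RHS to be a perfect cube.
Strategy: iterate y from -35 to 35, compute RHS = 23·y³ − 19, and check whether it is a (positive or negative) perfect cube.
Check small values of y:
  y = 0: RHS = -19 is not a perfect cube.
  y = 1: RHS = 4 is not a perfect cube.
  y = -1: RHS = -42 is not a perfect cube.
  y = 2: RHS = 165 is not a perfect cube.
  y = -2: RHS = -203 is not a perfect cube.
  y = 3: RHS = 602 is not a perfect cube.
  y = -3: RHS = -640 is not a perfect cube.
Continuing the search up to |y| = 35 finds no solutions either.
No (x, y) in the scanned range satisfies the equation.

No integer solutions with |y| ≤ 35.
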